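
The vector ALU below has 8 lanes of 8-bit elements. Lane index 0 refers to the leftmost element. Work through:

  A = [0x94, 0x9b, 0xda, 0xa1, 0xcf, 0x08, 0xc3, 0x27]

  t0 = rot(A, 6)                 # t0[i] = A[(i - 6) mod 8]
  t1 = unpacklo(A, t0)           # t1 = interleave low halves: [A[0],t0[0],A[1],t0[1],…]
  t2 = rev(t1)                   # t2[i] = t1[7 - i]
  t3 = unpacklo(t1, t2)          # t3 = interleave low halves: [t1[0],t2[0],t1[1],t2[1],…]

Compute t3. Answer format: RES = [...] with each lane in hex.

  t0: da a1 cf 08 c3 27 94 9b
  t1: 94 da 9b a1 da cf a1 08
  t2: 08 a1 cf da a1 9b da 94
  t3: 94 08 da a1 9b cf a1 da

RES = [ 0x94  0x08  0xda  0xa1  0x9b  0xcf  0xa1  0xda ]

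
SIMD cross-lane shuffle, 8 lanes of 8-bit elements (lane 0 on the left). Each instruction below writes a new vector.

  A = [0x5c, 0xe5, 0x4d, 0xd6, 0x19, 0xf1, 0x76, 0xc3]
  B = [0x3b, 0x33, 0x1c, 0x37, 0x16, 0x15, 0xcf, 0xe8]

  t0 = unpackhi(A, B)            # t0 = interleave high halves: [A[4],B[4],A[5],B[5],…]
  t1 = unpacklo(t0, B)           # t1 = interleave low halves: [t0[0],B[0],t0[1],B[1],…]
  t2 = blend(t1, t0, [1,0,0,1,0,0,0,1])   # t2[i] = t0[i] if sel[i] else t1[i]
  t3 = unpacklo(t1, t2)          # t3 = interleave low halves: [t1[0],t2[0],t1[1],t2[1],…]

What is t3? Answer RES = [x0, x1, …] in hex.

RES = [ 0x19  0x19  0x3b  0x3b  0x16  0x16  0x33  0x15 ]

→ t0 |19|16|f1|15|76|cf|c3|e8|
→ t1 |19|3b|16|33|f1|1c|15|37|
→ t2 |19|3b|16|15|f1|1c|15|e8|
→ t3 |19|19|3b|3b|16|16|33|15|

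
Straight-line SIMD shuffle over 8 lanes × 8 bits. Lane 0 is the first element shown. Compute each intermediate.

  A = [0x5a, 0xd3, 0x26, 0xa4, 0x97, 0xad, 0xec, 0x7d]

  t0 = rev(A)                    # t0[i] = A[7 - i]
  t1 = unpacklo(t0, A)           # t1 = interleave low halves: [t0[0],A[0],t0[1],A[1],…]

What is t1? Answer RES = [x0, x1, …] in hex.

RES = [ 0x7d  0x5a  0xec  0xd3  0xad  0x26  0x97  0xa4 ]

  t0: 7d ec ad 97 a4 26 d3 5a
  t1: 7d 5a ec d3 ad 26 97 a4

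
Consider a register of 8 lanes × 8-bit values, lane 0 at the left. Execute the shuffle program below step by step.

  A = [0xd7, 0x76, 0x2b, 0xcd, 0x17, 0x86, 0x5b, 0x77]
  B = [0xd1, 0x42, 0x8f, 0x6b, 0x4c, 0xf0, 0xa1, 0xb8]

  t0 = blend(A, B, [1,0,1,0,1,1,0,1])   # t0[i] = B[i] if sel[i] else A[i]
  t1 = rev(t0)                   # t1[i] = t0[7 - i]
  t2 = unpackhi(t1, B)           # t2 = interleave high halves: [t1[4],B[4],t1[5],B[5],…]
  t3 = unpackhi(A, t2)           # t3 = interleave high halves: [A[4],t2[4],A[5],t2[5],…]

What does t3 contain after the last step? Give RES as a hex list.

RES = [0x17, 0x76, 0x86, 0xa1, 0x5b, 0xd1, 0x77, 0xb8]

→ t0 |d1|76|8f|cd|4c|f0|5b|b8|
→ t1 |b8|5b|f0|4c|cd|8f|76|d1|
→ t2 |cd|4c|8f|f0|76|a1|d1|b8|
→ t3 |17|76|86|a1|5b|d1|77|b8|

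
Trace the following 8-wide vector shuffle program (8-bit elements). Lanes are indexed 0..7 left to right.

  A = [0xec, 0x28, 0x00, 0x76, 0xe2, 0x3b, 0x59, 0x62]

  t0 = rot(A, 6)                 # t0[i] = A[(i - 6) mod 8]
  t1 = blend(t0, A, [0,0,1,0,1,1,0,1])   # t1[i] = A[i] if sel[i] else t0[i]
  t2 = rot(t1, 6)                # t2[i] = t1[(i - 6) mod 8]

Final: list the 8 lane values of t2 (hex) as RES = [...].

RES = [0x00, 0x3b, 0xe2, 0x3b, 0xec, 0x62, 0x00, 0x76]

t0 = [0x00, 0x76, 0xe2, 0x3b, 0x59, 0x62, 0xec, 0x28]
t1 = [0x00, 0x76, 0x00, 0x3b, 0xe2, 0x3b, 0xec, 0x62]
t2 = [0x00, 0x3b, 0xe2, 0x3b, 0xec, 0x62, 0x00, 0x76]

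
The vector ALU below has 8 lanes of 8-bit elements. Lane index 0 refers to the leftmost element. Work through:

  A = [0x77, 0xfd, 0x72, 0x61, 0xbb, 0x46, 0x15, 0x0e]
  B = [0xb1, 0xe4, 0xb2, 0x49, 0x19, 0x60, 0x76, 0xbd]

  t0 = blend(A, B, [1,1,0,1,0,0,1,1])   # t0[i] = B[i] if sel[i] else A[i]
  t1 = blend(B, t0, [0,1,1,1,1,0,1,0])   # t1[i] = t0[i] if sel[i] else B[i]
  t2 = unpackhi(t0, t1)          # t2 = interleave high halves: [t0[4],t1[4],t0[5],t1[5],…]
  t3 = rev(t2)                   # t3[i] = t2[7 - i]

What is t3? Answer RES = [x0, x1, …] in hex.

t0 = [0xb1, 0xe4, 0x72, 0x49, 0xbb, 0x46, 0x76, 0xbd]
t1 = [0xb1, 0xe4, 0x72, 0x49, 0xbb, 0x60, 0x76, 0xbd]
t2 = [0xbb, 0xbb, 0x46, 0x60, 0x76, 0x76, 0xbd, 0xbd]
t3 = [0xbd, 0xbd, 0x76, 0x76, 0x60, 0x46, 0xbb, 0xbb]

RES = [ 0xbd  0xbd  0x76  0x76  0x60  0x46  0xbb  0xbb ]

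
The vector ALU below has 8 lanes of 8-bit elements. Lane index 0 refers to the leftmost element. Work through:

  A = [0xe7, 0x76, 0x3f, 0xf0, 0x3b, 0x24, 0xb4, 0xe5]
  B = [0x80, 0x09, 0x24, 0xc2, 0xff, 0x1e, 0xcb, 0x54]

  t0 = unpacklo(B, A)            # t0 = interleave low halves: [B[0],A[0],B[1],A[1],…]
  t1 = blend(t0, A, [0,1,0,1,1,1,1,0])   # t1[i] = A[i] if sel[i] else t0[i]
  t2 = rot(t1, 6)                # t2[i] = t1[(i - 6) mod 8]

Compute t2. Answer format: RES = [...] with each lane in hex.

  t0: 80 e7 09 76 24 3f c2 f0
  t1: 80 76 09 f0 3b 24 b4 f0
  t2: 09 f0 3b 24 b4 f0 80 76

RES = [ 0x09  0xf0  0x3b  0x24  0xb4  0xf0  0x80  0x76 ]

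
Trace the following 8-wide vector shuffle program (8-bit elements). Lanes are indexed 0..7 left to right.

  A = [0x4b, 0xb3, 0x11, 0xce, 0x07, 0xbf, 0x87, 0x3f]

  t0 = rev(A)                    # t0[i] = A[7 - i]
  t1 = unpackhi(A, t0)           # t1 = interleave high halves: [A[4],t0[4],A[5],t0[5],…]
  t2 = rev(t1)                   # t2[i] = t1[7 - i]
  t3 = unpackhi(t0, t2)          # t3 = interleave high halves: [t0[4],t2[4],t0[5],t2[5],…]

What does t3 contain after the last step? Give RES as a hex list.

t0 = [0x3f, 0x87, 0xbf, 0x07, 0xce, 0x11, 0xb3, 0x4b]
t1 = [0x07, 0xce, 0xbf, 0x11, 0x87, 0xb3, 0x3f, 0x4b]
t2 = [0x4b, 0x3f, 0xb3, 0x87, 0x11, 0xbf, 0xce, 0x07]
t3 = [0xce, 0x11, 0x11, 0xbf, 0xb3, 0xce, 0x4b, 0x07]

RES = [0xce, 0x11, 0x11, 0xbf, 0xb3, 0xce, 0x4b, 0x07]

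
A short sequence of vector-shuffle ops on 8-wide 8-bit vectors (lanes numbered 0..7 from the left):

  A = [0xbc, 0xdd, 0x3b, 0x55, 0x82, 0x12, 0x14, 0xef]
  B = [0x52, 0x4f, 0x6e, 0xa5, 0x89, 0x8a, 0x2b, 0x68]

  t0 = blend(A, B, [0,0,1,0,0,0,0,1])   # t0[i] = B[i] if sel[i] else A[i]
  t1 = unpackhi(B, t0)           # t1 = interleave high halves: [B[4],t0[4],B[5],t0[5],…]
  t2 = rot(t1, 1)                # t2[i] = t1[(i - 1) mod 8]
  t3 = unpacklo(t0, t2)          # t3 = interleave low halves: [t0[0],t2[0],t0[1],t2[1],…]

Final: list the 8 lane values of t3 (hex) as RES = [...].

RES = [0xbc, 0x68, 0xdd, 0x89, 0x6e, 0x82, 0x55, 0x8a]

t0 = [0xbc, 0xdd, 0x6e, 0x55, 0x82, 0x12, 0x14, 0x68]
t1 = [0x89, 0x82, 0x8a, 0x12, 0x2b, 0x14, 0x68, 0x68]
t2 = [0x68, 0x89, 0x82, 0x8a, 0x12, 0x2b, 0x14, 0x68]
t3 = [0xbc, 0x68, 0xdd, 0x89, 0x6e, 0x82, 0x55, 0x8a]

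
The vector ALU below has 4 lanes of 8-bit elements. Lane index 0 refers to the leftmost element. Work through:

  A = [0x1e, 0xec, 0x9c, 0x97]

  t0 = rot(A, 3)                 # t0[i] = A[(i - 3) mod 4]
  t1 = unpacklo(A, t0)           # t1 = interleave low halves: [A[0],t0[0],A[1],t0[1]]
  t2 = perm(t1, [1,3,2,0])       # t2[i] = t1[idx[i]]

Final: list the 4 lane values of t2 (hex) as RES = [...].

RES = [ 0xec  0x9c  0xec  0x1e ]

  t0: ec 9c 97 1e
  t1: 1e ec ec 9c
  t2: ec 9c ec 1e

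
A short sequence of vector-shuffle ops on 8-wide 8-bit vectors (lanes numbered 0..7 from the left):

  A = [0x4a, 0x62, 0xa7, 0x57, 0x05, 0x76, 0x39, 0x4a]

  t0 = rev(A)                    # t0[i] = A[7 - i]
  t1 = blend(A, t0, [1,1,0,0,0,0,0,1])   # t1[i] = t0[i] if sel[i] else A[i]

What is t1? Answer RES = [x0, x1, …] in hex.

t0 = [0x4a, 0x39, 0x76, 0x05, 0x57, 0xa7, 0x62, 0x4a]
t1 = [0x4a, 0x39, 0xa7, 0x57, 0x05, 0x76, 0x39, 0x4a]

RES = [0x4a, 0x39, 0xa7, 0x57, 0x05, 0x76, 0x39, 0x4a]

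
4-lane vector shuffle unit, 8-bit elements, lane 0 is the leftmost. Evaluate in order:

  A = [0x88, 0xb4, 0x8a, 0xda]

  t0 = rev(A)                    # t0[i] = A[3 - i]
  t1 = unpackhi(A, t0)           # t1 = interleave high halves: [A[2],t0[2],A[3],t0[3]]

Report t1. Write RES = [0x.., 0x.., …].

RES = [0x8a, 0xb4, 0xda, 0x88]

t0 = [0xda, 0x8a, 0xb4, 0x88]
t1 = [0x8a, 0xb4, 0xda, 0x88]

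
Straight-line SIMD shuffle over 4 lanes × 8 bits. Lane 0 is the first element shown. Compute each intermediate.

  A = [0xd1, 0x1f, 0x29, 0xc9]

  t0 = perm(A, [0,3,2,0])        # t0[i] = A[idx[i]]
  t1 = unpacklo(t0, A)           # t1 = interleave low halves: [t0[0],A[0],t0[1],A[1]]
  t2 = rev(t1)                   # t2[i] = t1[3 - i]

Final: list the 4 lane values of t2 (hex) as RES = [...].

RES = [ 0x1f  0xc9  0xd1  0xd1 ]

t0 = [0xd1, 0xc9, 0x29, 0xd1]
t1 = [0xd1, 0xd1, 0xc9, 0x1f]
t2 = [0x1f, 0xc9, 0xd1, 0xd1]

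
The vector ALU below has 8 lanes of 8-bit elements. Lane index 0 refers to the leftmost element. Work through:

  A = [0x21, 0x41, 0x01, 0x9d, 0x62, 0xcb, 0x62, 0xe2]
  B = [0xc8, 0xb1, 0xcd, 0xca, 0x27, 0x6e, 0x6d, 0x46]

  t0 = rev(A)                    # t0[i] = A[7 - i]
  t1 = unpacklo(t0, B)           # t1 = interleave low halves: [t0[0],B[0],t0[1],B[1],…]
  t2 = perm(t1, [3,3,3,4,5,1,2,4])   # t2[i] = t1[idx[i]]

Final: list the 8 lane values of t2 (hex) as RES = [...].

RES = [ 0xb1  0xb1  0xb1  0xcb  0xcd  0xc8  0x62  0xcb ]

t0 = [0xe2, 0x62, 0xcb, 0x62, 0x9d, 0x01, 0x41, 0x21]
t1 = [0xe2, 0xc8, 0x62, 0xb1, 0xcb, 0xcd, 0x62, 0xca]
t2 = [0xb1, 0xb1, 0xb1, 0xcb, 0xcd, 0xc8, 0x62, 0xcb]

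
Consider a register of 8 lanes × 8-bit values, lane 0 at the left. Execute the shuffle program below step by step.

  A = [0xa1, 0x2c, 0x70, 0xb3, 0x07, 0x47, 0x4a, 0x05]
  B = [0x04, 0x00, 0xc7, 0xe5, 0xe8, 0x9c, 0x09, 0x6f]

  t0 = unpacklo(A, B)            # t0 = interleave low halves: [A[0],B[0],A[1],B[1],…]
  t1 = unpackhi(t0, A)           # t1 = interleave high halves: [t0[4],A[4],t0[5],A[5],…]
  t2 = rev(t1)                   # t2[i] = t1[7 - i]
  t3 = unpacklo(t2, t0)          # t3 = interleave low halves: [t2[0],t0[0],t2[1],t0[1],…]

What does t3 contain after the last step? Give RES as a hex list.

RES = [ 0x05  0xa1  0xe5  0x04  0x4a  0x2c  0xb3  0x00 ]

  t0: a1 04 2c 00 70 c7 b3 e5
  t1: 70 07 c7 47 b3 4a e5 05
  t2: 05 e5 4a b3 47 c7 07 70
  t3: 05 a1 e5 04 4a 2c b3 00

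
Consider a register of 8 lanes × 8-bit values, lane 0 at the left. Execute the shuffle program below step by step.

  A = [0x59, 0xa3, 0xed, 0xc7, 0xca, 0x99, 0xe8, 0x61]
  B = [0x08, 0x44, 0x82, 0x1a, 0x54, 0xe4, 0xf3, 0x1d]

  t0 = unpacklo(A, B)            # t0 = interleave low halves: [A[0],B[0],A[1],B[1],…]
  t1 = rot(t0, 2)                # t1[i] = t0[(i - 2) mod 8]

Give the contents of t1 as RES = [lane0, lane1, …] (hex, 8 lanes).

RES = [0xc7, 0x1a, 0x59, 0x08, 0xa3, 0x44, 0xed, 0x82]

→ t0 |59|08|a3|44|ed|82|c7|1a|
→ t1 |c7|1a|59|08|a3|44|ed|82|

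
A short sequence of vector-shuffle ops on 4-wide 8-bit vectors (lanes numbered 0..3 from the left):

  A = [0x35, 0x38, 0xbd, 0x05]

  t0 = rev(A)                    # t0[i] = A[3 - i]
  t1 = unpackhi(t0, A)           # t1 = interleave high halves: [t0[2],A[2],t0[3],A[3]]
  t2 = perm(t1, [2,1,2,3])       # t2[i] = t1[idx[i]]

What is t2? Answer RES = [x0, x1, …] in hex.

RES = [ 0x35  0xbd  0x35  0x05 ]

→ t0 |05|bd|38|35|
→ t1 |38|bd|35|05|
→ t2 |35|bd|35|05|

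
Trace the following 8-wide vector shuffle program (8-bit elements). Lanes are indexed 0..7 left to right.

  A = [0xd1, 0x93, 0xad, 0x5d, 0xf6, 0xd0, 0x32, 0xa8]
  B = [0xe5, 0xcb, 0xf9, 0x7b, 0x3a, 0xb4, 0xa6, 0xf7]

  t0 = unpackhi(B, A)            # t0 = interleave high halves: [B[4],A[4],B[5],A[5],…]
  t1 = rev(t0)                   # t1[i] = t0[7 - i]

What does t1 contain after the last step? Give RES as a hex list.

RES = [0xa8, 0xf7, 0x32, 0xa6, 0xd0, 0xb4, 0xf6, 0x3a]

  t0: 3a f6 b4 d0 a6 32 f7 a8
  t1: a8 f7 32 a6 d0 b4 f6 3a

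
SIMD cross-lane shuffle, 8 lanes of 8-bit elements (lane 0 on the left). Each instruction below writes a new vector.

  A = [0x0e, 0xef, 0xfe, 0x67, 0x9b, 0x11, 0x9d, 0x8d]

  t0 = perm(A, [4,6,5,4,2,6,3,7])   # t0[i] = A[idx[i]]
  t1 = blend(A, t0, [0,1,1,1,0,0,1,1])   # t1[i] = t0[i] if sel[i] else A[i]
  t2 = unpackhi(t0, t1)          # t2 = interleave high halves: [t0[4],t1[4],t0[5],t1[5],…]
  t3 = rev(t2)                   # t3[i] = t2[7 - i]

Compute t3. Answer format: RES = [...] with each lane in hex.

  t0: 9b 9d 11 9b fe 9d 67 8d
  t1: 0e 9d 11 9b 9b 11 67 8d
  t2: fe 9b 9d 11 67 67 8d 8d
  t3: 8d 8d 67 67 11 9d 9b fe

RES = [ 0x8d  0x8d  0x67  0x67  0x11  0x9d  0x9b  0xfe ]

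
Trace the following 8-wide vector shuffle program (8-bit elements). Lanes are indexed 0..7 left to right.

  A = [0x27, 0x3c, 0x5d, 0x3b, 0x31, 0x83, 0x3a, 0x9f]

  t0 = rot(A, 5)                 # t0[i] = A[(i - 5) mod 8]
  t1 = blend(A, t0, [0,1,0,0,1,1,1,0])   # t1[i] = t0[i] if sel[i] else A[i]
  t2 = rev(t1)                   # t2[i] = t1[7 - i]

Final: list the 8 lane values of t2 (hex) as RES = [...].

RES = [0x9f, 0x3c, 0x27, 0x9f, 0x3b, 0x5d, 0x31, 0x27]

  t0: 3b 31 83 3a 9f 27 3c 5d
  t1: 27 31 5d 3b 9f 27 3c 9f
  t2: 9f 3c 27 9f 3b 5d 31 27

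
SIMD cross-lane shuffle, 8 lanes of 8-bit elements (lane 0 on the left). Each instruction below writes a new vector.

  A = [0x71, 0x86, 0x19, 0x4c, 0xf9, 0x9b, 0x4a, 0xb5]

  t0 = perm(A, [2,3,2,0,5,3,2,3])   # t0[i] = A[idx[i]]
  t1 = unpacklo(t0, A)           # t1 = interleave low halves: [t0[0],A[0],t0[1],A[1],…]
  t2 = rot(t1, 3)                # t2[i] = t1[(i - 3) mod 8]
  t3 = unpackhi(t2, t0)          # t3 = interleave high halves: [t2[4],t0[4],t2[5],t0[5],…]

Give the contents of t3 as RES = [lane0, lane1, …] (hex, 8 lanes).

→ t0 |19|4c|19|71|9b|4c|19|4c|
→ t1 |19|71|4c|86|19|19|71|4c|
→ t2 |19|71|4c|19|71|4c|86|19|
→ t3 |71|9b|4c|4c|86|19|19|4c|

RES = [0x71, 0x9b, 0x4c, 0x4c, 0x86, 0x19, 0x19, 0x4c]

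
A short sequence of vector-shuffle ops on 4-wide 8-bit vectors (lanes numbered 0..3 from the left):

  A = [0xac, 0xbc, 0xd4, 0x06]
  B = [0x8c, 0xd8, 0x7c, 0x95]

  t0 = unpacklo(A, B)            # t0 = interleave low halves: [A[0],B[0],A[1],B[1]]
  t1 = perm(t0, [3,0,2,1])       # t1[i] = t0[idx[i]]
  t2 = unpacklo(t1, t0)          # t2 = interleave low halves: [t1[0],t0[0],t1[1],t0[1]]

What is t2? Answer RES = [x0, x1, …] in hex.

RES = [ 0xd8  0xac  0xac  0x8c ]

→ t0 |ac|8c|bc|d8|
→ t1 |d8|ac|bc|8c|
→ t2 |d8|ac|ac|8c|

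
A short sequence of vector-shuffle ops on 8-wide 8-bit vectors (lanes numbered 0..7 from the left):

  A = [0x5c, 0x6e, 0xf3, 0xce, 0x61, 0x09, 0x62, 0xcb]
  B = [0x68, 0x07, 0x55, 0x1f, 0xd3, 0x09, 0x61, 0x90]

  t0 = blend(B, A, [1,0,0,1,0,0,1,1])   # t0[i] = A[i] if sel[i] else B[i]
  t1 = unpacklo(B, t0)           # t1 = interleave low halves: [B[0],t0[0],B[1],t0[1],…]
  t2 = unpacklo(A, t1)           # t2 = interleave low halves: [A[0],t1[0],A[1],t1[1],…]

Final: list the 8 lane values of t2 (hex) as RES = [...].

  t0: 5c 07 55 ce d3 09 62 cb
  t1: 68 5c 07 07 55 55 1f ce
  t2: 5c 68 6e 5c f3 07 ce 07

RES = [ 0x5c  0x68  0x6e  0x5c  0xf3  0x07  0xce  0x07 ]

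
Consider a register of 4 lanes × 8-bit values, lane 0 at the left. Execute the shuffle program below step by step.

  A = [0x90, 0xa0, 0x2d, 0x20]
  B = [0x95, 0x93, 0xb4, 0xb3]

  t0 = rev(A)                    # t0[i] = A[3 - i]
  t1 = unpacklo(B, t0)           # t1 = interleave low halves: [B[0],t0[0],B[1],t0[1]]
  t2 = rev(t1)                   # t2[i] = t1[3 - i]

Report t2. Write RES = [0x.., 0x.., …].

RES = [ 0x2d  0x93  0x20  0x95 ]

→ t0 |20|2d|a0|90|
→ t1 |95|20|93|2d|
→ t2 |2d|93|20|95|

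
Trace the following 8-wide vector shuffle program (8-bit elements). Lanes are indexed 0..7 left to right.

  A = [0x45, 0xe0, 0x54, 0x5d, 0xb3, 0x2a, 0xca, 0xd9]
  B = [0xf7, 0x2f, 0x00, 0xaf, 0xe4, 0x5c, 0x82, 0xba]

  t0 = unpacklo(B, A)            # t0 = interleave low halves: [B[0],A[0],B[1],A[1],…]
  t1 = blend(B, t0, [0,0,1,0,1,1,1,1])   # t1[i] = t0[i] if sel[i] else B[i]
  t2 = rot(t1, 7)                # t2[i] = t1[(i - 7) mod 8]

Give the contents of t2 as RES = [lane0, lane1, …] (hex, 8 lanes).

  t0: f7 45 2f e0 00 54 af 5d
  t1: f7 2f 2f af 00 54 af 5d
  t2: 2f 2f af 00 54 af 5d f7

RES = [0x2f, 0x2f, 0xaf, 0x00, 0x54, 0xaf, 0x5d, 0xf7]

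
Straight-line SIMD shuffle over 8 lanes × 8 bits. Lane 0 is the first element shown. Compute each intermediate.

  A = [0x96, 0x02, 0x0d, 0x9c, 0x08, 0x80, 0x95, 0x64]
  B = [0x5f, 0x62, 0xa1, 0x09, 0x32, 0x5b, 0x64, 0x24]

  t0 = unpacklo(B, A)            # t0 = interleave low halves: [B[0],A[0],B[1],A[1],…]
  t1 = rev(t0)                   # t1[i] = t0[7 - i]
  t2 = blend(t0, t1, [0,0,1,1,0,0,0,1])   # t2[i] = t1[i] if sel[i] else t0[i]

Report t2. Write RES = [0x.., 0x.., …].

RES = [0x5f, 0x96, 0x0d, 0xa1, 0xa1, 0x0d, 0x09, 0x5f]

t0 = [0x5f, 0x96, 0x62, 0x02, 0xa1, 0x0d, 0x09, 0x9c]
t1 = [0x9c, 0x09, 0x0d, 0xa1, 0x02, 0x62, 0x96, 0x5f]
t2 = [0x5f, 0x96, 0x0d, 0xa1, 0xa1, 0x0d, 0x09, 0x5f]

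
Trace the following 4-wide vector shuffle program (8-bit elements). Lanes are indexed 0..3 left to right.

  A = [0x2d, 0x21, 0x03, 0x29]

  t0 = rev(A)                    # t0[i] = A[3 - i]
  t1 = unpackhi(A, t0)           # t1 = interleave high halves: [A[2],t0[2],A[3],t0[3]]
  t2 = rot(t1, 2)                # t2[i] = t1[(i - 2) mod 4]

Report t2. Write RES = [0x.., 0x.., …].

RES = [0x29, 0x2d, 0x03, 0x21]

→ t0 |29|03|21|2d|
→ t1 |03|21|29|2d|
→ t2 |29|2d|03|21|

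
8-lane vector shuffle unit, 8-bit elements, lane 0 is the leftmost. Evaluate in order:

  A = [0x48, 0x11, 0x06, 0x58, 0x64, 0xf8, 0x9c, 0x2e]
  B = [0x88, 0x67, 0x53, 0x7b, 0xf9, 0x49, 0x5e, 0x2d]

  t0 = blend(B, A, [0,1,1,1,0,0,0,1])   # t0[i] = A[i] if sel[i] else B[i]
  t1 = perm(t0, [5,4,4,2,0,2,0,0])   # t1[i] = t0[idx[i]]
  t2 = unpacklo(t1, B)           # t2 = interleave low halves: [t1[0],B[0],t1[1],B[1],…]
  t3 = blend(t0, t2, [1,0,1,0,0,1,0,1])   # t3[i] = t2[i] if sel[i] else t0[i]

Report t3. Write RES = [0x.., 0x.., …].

→ t0 |88|11|06|58|f9|49|5e|2e|
→ t1 |49|f9|f9|06|88|06|88|88|
→ t2 |49|88|f9|67|f9|53|06|7b|
→ t3 |49|11|f9|58|f9|53|5e|7b|

RES = [0x49, 0x11, 0xf9, 0x58, 0xf9, 0x53, 0x5e, 0x7b]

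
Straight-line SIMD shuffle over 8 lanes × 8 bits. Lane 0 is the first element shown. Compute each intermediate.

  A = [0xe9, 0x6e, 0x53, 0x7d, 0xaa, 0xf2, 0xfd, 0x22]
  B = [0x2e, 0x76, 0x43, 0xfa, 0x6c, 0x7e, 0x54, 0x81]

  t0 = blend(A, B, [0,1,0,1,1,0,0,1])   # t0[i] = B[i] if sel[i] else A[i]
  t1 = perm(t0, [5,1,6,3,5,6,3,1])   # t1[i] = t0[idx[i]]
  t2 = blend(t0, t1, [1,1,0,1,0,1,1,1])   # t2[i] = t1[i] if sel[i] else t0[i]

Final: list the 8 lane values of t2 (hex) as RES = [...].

RES = [0xf2, 0x76, 0x53, 0xfa, 0x6c, 0xfd, 0xfa, 0x76]

t0 = [0xe9, 0x76, 0x53, 0xfa, 0x6c, 0xf2, 0xfd, 0x81]
t1 = [0xf2, 0x76, 0xfd, 0xfa, 0xf2, 0xfd, 0xfa, 0x76]
t2 = [0xf2, 0x76, 0x53, 0xfa, 0x6c, 0xfd, 0xfa, 0x76]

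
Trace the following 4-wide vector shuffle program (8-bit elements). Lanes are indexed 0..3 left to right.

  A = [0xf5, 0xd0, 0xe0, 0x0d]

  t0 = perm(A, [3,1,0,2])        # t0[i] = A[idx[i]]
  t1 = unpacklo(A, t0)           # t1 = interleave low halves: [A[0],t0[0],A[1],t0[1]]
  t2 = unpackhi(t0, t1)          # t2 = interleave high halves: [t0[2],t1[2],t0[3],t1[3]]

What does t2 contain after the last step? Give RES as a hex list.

  t0: 0d d0 f5 e0
  t1: f5 0d d0 d0
  t2: f5 d0 e0 d0

RES = [0xf5, 0xd0, 0xe0, 0xd0]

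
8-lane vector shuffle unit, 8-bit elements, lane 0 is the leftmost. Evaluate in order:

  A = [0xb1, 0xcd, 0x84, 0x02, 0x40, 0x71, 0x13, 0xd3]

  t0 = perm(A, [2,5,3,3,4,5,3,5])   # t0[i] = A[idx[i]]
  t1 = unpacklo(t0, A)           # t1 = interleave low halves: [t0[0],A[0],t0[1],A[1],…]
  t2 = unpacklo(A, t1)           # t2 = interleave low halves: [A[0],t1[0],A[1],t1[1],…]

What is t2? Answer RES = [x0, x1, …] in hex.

RES = [0xb1, 0x84, 0xcd, 0xb1, 0x84, 0x71, 0x02, 0xcd]

t0 = [0x84, 0x71, 0x02, 0x02, 0x40, 0x71, 0x02, 0x71]
t1 = [0x84, 0xb1, 0x71, 0xcd, 0x02, 0x84, 0x02, 0x02]
t2 = [0xb1, 0x84, 0xcd, 0xb1, 0x84, 0x71, 0x02, 0xcd]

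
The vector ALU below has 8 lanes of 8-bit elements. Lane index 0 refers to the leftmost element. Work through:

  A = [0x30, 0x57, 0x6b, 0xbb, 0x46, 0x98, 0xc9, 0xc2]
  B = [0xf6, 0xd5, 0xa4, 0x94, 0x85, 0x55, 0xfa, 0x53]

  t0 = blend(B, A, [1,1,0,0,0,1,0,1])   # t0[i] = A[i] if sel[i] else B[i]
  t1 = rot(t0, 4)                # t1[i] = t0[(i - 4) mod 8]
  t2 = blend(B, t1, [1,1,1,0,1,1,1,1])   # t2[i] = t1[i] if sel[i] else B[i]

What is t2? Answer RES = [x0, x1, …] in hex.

→ t0 |30|57|a4|94|85|98|fa|c2|
→ t1 |85|98|fa|c2|30|57|a4|94|
→ t2 |85|98|fa|94|30|57|a4|94|

RES = [ 0x85  0x98  0xfa  0x94  0x30  0x57  0xa4  0x94 ]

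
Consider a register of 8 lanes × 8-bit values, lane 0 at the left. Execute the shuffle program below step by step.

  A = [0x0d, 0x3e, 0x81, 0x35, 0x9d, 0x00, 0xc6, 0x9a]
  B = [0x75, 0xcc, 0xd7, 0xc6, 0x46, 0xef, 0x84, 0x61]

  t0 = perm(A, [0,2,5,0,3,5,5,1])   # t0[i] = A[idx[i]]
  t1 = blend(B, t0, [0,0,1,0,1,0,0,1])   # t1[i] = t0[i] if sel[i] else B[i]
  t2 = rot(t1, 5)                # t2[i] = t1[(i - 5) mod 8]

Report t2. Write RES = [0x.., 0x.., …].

→ t0 |0d|81|00|0d|35|00|00|3e|
→ t1 |75|cc|00|c6|35|ef|84|3e|
→ t2 |c6|35|ef|84|3e|75|cc|00|

RES = [ 0xc6  0x35  0xef  0x84  0x3e  0x75  0xcc  0x00 ]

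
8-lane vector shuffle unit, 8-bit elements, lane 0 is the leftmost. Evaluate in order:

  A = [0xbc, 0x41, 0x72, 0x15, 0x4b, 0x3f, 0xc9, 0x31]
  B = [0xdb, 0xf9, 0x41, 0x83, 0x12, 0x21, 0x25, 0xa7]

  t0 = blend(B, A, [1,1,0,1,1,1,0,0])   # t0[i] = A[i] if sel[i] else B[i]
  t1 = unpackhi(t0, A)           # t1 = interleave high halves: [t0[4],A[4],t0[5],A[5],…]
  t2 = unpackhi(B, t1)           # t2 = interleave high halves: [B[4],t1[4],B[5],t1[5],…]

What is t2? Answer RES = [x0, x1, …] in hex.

RES = [0x12, 0x25, 0x21, 0xc9, 0x25, 0xa7, 0xa7, 0x31]

  t0: bc 41 41 15 4b 3f 25 a7
  t1: 4b 4b 3f 3f 25 c9 a7 31
  t2: 12 25 21 c9 25 a7 a7 31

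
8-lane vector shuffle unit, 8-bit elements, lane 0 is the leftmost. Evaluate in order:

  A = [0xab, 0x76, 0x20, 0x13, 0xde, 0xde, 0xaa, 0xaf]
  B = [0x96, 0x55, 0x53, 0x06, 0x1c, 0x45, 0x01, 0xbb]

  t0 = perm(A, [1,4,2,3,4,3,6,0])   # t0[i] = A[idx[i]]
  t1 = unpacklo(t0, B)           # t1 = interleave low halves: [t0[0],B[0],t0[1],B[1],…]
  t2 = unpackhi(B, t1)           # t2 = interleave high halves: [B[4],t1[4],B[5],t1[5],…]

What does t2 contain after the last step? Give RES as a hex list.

→ t0 |76|de|20|13|de|13|aa|ab|
→ t1 |76|96|de|55|20|53|13|06|
→ t2 |1c|20|45|53|01|13|bb|06|

RES = [ 0x1c  0x20  0x45  0x53  0x01  0x13  0xbb  0x06 ]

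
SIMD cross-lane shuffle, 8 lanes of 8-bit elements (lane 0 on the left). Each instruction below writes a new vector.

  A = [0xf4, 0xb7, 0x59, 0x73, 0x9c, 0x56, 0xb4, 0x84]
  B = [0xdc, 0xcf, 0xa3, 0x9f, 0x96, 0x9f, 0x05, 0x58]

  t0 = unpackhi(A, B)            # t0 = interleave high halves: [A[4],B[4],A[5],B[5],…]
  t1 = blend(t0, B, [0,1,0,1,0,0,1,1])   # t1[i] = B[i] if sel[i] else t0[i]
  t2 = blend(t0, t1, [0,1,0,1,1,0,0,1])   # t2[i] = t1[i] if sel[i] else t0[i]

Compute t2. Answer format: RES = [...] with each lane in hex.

RES = [ 0x9c  0xcf  0x56  0x9f  0xb4  0x05  0x84  0x58 ]

t0 = [0x9c, 0x96, 0x56, 0x9f, 0xb4, 0x05, 0x84, 0x58]
t1 = [0x9c, 0xcf, 0x56, 0x9f, 0xb4, 0x05, 0x05, 0x58]
t2 = [0x9c, 0xcf, 0x56, 0x9f, 0xb4, 0x05, 0x84, 0x58]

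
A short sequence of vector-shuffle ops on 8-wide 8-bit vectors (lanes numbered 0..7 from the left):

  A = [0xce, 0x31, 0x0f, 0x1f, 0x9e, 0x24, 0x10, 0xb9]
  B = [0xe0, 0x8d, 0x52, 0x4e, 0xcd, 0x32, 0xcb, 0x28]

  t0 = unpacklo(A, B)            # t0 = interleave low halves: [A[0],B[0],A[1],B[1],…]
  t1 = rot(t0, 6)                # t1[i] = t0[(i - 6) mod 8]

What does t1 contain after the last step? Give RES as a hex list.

  t0: ce e0 31 8d 0f 52 1f 4e
  t1: 31 8d 0f 52 1f 4e ce e0

RES = [0x31, 0x8d, 0x0f, 0x52, 0x1f, 0x4e, 0xce, 0xe0]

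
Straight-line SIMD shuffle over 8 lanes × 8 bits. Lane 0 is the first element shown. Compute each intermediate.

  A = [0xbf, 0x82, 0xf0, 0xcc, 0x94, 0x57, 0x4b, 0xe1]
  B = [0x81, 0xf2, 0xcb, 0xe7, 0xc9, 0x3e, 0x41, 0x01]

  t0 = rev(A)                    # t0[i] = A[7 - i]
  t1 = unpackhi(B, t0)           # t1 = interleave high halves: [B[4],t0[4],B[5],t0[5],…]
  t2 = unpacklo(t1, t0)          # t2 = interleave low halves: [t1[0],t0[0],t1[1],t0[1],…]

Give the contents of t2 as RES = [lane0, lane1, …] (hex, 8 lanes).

RES = [ 0xc9  0xe1  0xcc  0x4b  0x3e  0x57  0xf0  0x94 ]

→ t0 |e1|4b|57|94|cc|f0|82|bf|
→ t1 |c9|cc|3e|f0|41|82|01|bf|
→ t2 |c9|e1|cc|4b|3e|57|f0|94|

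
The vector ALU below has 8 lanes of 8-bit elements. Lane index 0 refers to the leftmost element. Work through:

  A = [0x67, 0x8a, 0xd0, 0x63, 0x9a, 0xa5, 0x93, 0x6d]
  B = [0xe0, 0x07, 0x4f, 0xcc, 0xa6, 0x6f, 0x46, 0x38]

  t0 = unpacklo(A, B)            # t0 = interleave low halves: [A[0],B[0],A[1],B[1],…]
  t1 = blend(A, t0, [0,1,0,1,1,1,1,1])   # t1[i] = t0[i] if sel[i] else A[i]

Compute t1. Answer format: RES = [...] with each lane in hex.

t0 = [0x67, 0xe0, 0x8a, 0x07, 0xd0, 0x4f, 0x63, 0xcc]
t1 = [0x67, 0xe0, 0xd0, 0x07, 0xd0, 0x4f, 0x63, 0xcc]

RES = [ 0x67  0xe0  0xd0  0x07  0xd0  0x4f  0x63  0xcc ]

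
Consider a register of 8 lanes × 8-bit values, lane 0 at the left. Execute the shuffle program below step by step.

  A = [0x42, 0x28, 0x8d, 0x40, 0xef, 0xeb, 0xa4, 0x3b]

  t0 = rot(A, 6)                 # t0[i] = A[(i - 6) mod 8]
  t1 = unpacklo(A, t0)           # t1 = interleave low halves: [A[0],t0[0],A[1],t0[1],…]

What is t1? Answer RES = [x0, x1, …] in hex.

→ t0 |8d|40|ef|eb|a4|3b|42|28|
→ t1 |42|8d|28|40|8d|ef|40|eb|

RES = [0x42, 0x8d, 0x28, 0x40, 0x8d, 0xef, 0x40, 0xeb]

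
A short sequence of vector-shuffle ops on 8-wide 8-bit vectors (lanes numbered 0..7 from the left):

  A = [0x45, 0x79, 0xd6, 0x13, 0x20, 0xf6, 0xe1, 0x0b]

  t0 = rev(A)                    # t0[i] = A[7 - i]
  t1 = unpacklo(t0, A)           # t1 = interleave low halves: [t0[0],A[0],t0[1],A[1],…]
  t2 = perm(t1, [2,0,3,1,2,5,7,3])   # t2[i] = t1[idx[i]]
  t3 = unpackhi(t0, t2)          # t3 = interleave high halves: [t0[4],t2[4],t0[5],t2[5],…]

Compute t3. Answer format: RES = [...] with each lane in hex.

t0 = [0x0b, 0xe1, 0xf6, 0x20, 0x13, 0xd6, 0x79, 0x45]
t1 = [0x0b, 0x45, 0xe1, 0x79, 0xf6, 0xd6, 0x20, 0x13]
t2 = [0xe1, 0x0b, 0x79, 0x45, 0xe1, 0xd6, 0x13, 0x79]
t3 = [0x13, 0xe1, 0xd6, 0xd6, 0x79, 0x13, 0x45, 0x79]

RES = [ 0x13  0xe1  0xd6  0xd6  0x79  0x13  0x45  0x79 ]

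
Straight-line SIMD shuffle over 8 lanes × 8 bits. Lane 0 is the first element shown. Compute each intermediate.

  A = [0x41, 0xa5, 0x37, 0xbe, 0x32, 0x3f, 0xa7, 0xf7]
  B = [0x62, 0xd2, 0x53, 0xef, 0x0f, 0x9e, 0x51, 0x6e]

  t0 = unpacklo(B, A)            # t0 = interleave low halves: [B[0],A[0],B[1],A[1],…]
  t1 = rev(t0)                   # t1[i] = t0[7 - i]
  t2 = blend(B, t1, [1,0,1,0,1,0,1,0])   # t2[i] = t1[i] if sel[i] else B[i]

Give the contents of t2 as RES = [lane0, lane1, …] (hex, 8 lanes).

RES = [0xbe, 0xd2, 0x37, 0xef, 0xa5, 0x9e, 0x41, 0x6e]

→ t0 |62|41|d2|a5|53|37|ef|be|
→ t1 |be|ef|37|53|a5|d2|41|62|
→ t2 |be|d2|37|ef|a5|9e|41|6e|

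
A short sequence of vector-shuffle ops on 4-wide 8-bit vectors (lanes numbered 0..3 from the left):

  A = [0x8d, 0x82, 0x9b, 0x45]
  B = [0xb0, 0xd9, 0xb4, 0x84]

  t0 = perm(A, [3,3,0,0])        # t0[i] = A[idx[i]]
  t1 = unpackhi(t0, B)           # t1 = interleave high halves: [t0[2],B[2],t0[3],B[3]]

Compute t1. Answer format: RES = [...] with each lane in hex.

RES = [ 0x8d  0xb4  0x8d  0x84 ]

→ t0 |45|45|8d|8d|
→ t1 |8d|b4|8d|84|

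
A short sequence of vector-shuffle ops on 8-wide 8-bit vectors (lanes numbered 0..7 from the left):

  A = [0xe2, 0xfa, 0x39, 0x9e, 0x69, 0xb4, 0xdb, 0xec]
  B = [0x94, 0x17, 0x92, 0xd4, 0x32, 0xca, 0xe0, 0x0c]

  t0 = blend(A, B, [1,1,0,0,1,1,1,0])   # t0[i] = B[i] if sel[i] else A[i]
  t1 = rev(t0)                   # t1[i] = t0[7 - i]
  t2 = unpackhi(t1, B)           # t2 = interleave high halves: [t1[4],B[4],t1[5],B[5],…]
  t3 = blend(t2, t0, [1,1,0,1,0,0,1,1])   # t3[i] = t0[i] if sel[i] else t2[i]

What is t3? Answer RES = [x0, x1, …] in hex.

RES = [0x94, 0x17, 0x39, 0x9e, 0x17, 0xe0, 0xe0, 0xec]

t0 = [0x94, 0x17, 0x39, 0x9e, 0x32, 0xca, 0xe0, 0xec]
t1 = [0xec, 0xe0, 0xca, 0x32, 0x9e, 0x39, 0x17, 0x94]
t2 = [0x9e, 0x32, 0x39, 0xca, 0x17, 0xe0, 0x94, 0x0c]
t3 = [0x94, 0x17, 0x39, 0x9e, 0x17, 0xe0, 0xe0, 0xec]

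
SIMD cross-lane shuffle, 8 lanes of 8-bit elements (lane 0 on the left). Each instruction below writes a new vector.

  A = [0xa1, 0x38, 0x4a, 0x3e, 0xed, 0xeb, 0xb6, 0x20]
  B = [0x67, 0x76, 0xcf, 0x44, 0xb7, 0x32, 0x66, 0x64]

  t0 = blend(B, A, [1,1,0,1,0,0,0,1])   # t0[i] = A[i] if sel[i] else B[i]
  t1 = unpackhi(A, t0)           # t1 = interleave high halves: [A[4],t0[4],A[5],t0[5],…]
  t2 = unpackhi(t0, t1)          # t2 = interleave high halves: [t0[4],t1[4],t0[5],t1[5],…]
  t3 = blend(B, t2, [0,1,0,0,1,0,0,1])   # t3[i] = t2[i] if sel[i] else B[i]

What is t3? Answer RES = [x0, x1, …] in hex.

RES = [ 0x67  0xb6  0xcf  0x44  0x66  0x32  0x66  0x20 ]

  t0: a1 38 cf 3e b7 32 66 20
  t1: ed b7 eb 32 b6 66 20 20
  t2: b7 b6 32 66 66 20 20 20
  t3: 67 b6 cf 44 66 32 66 20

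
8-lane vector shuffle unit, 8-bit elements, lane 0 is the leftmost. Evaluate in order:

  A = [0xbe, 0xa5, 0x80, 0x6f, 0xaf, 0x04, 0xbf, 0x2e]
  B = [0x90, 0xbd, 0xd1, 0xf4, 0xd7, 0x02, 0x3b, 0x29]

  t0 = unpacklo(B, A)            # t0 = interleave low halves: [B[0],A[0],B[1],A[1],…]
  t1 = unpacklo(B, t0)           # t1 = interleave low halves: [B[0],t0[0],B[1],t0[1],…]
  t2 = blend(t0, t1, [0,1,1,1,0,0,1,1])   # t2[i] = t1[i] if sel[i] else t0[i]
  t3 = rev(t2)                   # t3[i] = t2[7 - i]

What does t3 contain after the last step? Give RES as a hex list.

RES = [ 0xa5  0xf4  0x80  0xd1  0xbe  0xbd  0x90  0x90 ]

  t0: 90 be bd a5 d1 80 f4 6f
  t1: 90 90 bd be d1 bd f4 a5
  t2: 90 90 bd be d1 80 f4 a5
  t3: a5 f4 80 d1 be bd 90 90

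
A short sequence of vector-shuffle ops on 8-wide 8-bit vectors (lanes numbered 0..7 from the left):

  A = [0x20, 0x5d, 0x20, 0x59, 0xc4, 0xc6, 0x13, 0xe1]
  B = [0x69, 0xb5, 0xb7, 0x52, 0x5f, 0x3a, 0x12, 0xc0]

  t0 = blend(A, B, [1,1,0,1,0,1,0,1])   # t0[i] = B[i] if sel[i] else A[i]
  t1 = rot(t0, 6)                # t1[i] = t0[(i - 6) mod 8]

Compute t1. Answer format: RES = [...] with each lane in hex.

→ t0 |69|b5|20|52|c4|3a|13|c0|
→ t1 |20|52|c4|3a|13|c0|69|b5|

RES = [ 0x20  0x52  0xc4  0x3a  0x13  0xc0  0x69  0xb5 ]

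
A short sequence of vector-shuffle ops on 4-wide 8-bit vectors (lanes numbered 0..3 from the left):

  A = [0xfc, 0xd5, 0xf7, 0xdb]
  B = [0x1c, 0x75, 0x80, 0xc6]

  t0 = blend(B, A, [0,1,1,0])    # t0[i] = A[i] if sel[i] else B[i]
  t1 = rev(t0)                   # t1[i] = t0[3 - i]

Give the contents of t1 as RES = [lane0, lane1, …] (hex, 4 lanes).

  t0: 1c d5 f7 c6
  t1: c6 f7 d5 1c

RES = [0xc6, 0xf7, 0xd5, 0x1c]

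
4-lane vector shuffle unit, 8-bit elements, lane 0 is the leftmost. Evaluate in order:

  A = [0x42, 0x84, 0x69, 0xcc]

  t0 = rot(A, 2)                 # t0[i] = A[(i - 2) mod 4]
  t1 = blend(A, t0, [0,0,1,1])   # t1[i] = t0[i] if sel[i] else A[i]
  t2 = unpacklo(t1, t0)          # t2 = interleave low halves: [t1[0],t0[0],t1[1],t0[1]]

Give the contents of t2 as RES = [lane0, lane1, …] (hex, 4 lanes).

RES = [ 0x42  0x69  0x84  0xcc ]

  t0: 69 cc 42 84
  t1: 42 84 42 84
  t2: 42 69 84 cc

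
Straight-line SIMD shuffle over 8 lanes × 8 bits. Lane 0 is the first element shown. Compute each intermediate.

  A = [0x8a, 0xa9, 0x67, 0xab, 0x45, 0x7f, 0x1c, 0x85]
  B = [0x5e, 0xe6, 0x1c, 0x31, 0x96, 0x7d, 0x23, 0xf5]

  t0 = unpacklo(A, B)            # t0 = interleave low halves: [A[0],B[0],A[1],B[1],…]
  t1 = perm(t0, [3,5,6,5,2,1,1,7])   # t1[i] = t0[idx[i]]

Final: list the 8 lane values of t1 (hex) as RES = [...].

t0 = [0x8a, 0x5e, 0xa9, 0xe6, 0x67, 0x1c, 0xab, 0x31]
t1 = [0xe6, 0x1c, 0xab, 0x1c, 0xa9, 0x5e, 0x5e, 0x31]

RES = [ 0xe6  0x1c  0xab  0x1c  0xa9  0x5e  0x5e  0x31 ]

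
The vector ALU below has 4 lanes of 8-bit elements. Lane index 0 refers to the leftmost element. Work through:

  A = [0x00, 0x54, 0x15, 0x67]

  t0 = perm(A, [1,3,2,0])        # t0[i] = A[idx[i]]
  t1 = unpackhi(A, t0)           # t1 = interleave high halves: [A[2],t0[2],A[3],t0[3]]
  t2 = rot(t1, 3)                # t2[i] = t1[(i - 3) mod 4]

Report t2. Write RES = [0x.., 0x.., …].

  t0: 54 67 15 00
  t1: 15 15 67 00
  t2: 15 67 00 15

RES = [ 0x15  0x67  0x00  0x15 ]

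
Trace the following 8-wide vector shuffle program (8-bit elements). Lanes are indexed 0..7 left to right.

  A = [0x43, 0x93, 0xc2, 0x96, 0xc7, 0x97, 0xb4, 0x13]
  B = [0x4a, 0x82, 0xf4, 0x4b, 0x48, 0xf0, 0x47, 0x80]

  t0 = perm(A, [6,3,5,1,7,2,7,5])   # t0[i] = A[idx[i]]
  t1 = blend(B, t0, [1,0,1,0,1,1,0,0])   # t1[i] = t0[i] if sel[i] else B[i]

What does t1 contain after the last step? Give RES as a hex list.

RES = [ 0xb4  0x82  0x97  0x4b  0x13  0xc2  0x47  0x80 ]

  t0: b4 96 97 93 13 c2 13 97
  t1: b4 82 97 4b 13 c2 47 80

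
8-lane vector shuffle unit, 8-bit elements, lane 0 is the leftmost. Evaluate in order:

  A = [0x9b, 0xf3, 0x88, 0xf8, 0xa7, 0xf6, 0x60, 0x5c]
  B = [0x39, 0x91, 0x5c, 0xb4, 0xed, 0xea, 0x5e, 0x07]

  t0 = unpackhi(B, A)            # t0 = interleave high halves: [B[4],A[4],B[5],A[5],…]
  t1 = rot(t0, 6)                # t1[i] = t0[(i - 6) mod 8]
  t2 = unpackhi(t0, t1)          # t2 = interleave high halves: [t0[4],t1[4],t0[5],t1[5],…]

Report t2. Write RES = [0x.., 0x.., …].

  t0: ed a7 ea f6 5e 60 07 5c
  t1: ea f6 5e 60 07 5c ed a7
  t2: 5e 07 60 5c 07 ed 5c a7

RES = [ 0x5e  0x07  0x60  0x5c  0x07  0xed  0x5c  0xa7 ]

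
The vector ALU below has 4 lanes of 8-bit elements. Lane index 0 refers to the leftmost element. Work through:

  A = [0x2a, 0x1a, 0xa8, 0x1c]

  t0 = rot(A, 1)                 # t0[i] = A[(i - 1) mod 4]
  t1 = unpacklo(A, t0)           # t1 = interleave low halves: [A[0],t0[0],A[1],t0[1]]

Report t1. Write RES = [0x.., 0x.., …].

t0 = [0x1c, 0x2a, 0x1a, 0xa8]
t1 = [0x2a, 0x1c, 0x1a, 0x2a]

RES = [ 0x2a  0x1c  0x1a  0x2a ]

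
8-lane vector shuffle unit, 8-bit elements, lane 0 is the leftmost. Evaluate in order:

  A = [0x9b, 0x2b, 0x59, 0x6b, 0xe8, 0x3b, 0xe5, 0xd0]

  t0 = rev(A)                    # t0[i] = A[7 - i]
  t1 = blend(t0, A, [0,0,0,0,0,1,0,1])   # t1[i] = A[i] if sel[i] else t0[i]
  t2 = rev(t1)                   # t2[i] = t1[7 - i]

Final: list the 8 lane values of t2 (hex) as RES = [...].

RES = [ 0xd0  0x2b  0x3b  0x6b  0xe8  0x3b  0xe5  0xd0 ]

t0 = [0xd0, 0xe5, 0x3b, 0xe8, 0x6b, 0x59, 0x2b, 0x9b]
t1 = [0xd0, 0xe5, 0x3b, 0xe8, 0x6b, 0x3b, 0x2b, 0xd0]
t2 = [0xd0, 0x2b, 0x3b, 0x6b, 0xe8, 0x3b, 0xe5, 0xd0]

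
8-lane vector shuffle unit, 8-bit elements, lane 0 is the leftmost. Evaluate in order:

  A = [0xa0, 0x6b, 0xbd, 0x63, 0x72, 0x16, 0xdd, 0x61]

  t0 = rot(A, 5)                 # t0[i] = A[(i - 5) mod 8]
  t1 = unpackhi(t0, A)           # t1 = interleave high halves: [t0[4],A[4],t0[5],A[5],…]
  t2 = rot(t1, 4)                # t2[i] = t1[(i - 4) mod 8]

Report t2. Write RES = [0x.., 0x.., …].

t0 = [0x63, 0x72, 0x16, 0xdd, 0x61, 0xa0, 0x6b, 0xbd]
t1 = [0x61, 0x72, 0xa0, 0x16, 0x6b, 0xdd, 0xbd, 0x61]
t2 = [0x6b, 0xdd, 0xbd, 0x61, 0x61, 0x72, 0xa0, 0x16]

RES = [0x6b, 0xdd, 0xbd, 0x61, 0x61, 0x72, 0xa0, 0x16]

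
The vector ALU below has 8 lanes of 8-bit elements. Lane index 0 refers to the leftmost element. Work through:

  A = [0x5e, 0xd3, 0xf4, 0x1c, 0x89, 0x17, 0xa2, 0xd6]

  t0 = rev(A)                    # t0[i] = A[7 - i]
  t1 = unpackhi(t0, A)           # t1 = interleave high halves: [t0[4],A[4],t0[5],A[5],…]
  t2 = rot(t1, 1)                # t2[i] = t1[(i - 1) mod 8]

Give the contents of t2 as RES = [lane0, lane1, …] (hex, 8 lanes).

→ t0 |d6|a2|17|89|1c|f4|d3|5e|
→ t1 |1c|89|f4|17|d3|a2|5e|d6|
→ t2 |d6|1c|89|f4|17|d3|a2|5e|

RES = [ 0xd6  0x1c  0x89  0xf4  0x17  0xd3  0xa2  0x5e ]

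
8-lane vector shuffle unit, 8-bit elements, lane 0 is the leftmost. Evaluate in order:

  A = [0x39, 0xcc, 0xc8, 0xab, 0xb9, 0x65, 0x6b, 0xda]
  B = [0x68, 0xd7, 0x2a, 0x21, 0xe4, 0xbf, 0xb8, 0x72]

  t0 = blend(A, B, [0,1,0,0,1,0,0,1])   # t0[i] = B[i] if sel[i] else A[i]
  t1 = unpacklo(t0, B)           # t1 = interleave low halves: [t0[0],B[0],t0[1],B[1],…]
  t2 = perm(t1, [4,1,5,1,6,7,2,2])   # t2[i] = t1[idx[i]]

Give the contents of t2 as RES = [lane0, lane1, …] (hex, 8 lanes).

t0 = [0x39, 0xd7, 0xc8, 0xab, 0xe4, 0x65, 0x6b, 0x72]
t1 = [0x39, 0x68, 0xd7, 0xd7, 0xc8, 0x2a, 0xab, 0x21]
t2 = [0xc8, 0x68, 0x2a, 0x68, 0xab, 0x21, 0xd7, 0xd7]

RES = [0xc8, 0x68, 0x2a, 0x68, 0xab, 0x21, 0xd7, 0xd7]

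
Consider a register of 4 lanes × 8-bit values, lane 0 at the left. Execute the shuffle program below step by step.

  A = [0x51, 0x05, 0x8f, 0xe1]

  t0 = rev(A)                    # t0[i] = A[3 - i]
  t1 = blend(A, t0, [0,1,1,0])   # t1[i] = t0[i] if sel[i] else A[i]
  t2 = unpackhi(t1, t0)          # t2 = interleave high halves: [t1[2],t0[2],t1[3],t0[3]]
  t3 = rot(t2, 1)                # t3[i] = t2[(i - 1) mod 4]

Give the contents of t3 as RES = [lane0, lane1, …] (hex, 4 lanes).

RES = [0x51, 0x05, 0x05, 0xe1]

t0 = [0xe1, 0x8f, 0x05, 0x51]
t1 = [0x51, 0x8f, 0x05, 0xe1]
t2 = [0x05, 0x05, 0xe1, 0x51]
t3 = [0x51, 0x05, 0x05, 0xe1]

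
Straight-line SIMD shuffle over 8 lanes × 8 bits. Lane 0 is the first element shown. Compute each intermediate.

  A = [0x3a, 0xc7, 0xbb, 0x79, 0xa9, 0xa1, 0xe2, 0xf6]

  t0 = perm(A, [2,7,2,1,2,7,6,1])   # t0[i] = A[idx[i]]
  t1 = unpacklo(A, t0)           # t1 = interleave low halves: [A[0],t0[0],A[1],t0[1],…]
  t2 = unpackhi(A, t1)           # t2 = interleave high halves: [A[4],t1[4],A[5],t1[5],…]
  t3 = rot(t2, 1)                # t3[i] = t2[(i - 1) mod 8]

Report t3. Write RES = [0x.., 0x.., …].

t0 = [0xbb, 0xf6, 0xbb, 0xc7, 0xbb, 0xf6, 0xe2, 0xc7]
t1 = [0x3a, 0xbb, 0xc7, 0xf6, 0xbb, 0xbb, 0x79, 0xc7]
t2 = [0xa9, 0xbb, 0xa1, 0xbb, 0xe2, 0x79, 0xf6, 0xc7]
t3 = [0xc7, 0xa9, 0xbb, 0xa1, 0xbb, 0xe2, 0x79, 0xf6]

RES = [ 0xc7  0xa9  0xbb  0xa1  0xbb  0xe2  0x79  0xf6 ]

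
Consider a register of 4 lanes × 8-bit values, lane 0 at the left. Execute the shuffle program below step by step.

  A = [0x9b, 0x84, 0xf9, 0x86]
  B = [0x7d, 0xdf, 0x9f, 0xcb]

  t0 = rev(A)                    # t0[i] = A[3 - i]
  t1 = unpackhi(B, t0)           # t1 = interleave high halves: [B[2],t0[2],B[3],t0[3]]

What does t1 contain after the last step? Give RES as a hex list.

  t0: 86 f9 84 9b
  t1: 9f 84 cb 9b

RES = [0x9f, 0x84, 0xcb, 0x9b]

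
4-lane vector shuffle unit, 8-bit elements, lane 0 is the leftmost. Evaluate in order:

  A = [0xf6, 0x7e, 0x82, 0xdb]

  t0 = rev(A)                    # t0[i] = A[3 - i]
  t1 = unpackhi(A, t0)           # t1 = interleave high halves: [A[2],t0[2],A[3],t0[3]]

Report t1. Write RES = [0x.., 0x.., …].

RES = [ 0x82  0x7e  0xdb  0xf6 ]

→ t0 |db|82|7e|f6|
→ t1 |82|7e|db|f6|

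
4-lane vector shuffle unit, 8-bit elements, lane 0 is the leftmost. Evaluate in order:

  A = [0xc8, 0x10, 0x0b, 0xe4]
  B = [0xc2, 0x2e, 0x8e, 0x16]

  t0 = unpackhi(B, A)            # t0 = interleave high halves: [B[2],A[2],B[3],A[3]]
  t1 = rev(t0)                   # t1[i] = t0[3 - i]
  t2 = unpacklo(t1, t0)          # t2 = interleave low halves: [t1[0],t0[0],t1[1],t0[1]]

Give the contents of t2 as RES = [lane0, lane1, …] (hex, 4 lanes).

RES = [0xe4, 0x8e, 0x16, 0x0b]

  t0: 8e 0b 16 e4
  t1: e4 16 0b 8e
  t2: e4 8e 16 0b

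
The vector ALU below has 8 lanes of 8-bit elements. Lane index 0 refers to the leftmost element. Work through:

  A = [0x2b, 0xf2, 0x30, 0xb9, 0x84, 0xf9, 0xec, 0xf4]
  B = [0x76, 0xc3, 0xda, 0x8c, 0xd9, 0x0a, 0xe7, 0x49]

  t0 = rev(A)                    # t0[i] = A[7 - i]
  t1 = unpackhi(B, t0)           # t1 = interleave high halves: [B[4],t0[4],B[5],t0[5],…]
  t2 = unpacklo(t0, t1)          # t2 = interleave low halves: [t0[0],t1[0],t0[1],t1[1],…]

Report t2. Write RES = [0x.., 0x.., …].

→ t0 |f4|ec|f9|84|b9|30|f2|2b|
→ t1 |d9|b9|0a|30|e7|f2|49|2b|
→ t2 |f4|d9|ec|b9|f9|0a|84|30|

RES = [0xf4, 0xd9, 0xec, 0xb9, 0xf9, 0x0a, 0x84, 0x30]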